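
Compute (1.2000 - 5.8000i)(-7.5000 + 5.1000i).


Real = 1.2*(-7.5) - (-5.8)*5.1 = -9 - (-29.58) = 20.58
Imag = 1.2*5.1 - (7.5)*(-5.8) = 6.12 + 43.5 = 49.62

20.5800 + 49.6200i


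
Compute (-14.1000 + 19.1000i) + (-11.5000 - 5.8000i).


Real: -14.1 - 11.5 = -25.6
Imag: 19.1 - 5.8 = 13.3

-25.6000 + 13.3000i


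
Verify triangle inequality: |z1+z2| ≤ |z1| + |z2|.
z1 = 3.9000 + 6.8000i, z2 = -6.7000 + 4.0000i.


|z1| = sqrt(3.9^2 + 6.8^2) = sqrt(61.45) = 7.8390
|z2| = sqrt((-6.7)^2 + 4^2) = sqrt(60.89) = 7.8032
z1+z2 = -2.8000 + 10.8000i
|z1+z2| = sqrt(124.48) = 11.1571
|z1|+|z2| = 7.8390 + 7.8032 = 15.6422

|z1+z2| = 11.1571 ≤ |z1|+|z2| = 15.6422 (verified)


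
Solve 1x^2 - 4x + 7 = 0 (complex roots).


disc = (-4)^2 - 4*1*7 = 16 - 28 = -12
sqrt(|disc|) = sqrt(12) = 3.4641
Real part = 4/(2*1) = 2.0000
Imag part = 3.4641/(2*1) = 1.7321

2.0000 ± 1.7321i


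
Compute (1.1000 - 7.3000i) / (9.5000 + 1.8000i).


Conjugate of z2 = 9.5000 - 1.8000i
Numerator: (1.1000 - 7.3000i)(9.5000 - 1.8000i) = -2.6900 - 71.3300i
Denominator: 9.5^2 + 1.8^2 = 93.49
Result = (-2.6900 - 71.3300i)/93.49

-0.0288 - 0.7630i


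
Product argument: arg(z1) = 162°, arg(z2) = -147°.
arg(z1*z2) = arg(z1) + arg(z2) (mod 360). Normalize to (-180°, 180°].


arg(z1*z2) = 162° - 147° = 15°
Normalized to (-180°, 180°]: 15°

15°


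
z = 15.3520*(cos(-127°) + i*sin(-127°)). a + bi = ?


a = 15.3520*cos(-127°) = 15.3520*(-0.60182) = -9.2391
b = 15.3520*sin(-127°) = 15.3520*(-0.79864) = -12.2607

-9.2391 - 12.2607i


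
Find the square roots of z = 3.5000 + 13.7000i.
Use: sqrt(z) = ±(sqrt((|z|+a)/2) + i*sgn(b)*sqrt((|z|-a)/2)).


|z| = sqrt(12.25+187.69) = 14.1400
sqrt((|z|+a)/2) = sqrt((14.1400+3.5)/2) = sqrt(8.8200) = 2.9698
sqrt((|z|-a)/2) = sqrt((14.1400-3.5)/2) = sqrt(5.3200) = 2.3065

±(2.9698 + 2.3065i) i.e. 2.9698 + 2.3065i and -2.9698 - 2.3065i


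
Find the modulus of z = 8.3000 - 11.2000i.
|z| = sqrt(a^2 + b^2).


|z| = sqrt(8.3^2 + (-11.2)^2) = sqrt(68.89 + 125.44) = sqrt(194.33) = 13.9402

|z| = 13.9402


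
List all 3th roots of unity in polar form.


The 3th roots of unity are cis(360k/3°) for k=0..2
Angle step = 360/3 = 120°
Primitive root: cis(120°)
Primitive root = -0.5000 + 0.8660i

3 roots at angles: 0°, 120°, 240°


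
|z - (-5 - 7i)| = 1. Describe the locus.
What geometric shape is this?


|z - z0| = r is a circle with center z0 and radius r.
Center = (-5, -7), radius = 1

Circle with center (-5, -7) and radius 1


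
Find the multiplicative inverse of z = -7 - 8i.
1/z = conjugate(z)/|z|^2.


|z|^2 = 49+64 = 113
1/z = (-7 + 8i)/113

1/z = -0.0619 + 0.0708i


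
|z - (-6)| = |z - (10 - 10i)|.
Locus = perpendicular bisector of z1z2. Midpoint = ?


Equal distances means the locus is the perpendicular bisector of z1 and z2.
Midpoint = ((-6+10)/2, (0+(-10))/2) = (2.0000, -5.0000)

Perpendicular bisector through (2.0000, -5.0000)


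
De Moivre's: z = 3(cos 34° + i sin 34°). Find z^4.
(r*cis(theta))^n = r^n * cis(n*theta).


r^4 = 3^4 = 81
n*theta = 4*34° = 136° = 136° (mod 360)
a = 81*cos(136°) = -58.2665
b = 81*sin(136°) = 56.2673

81 cis(136°) = -58.2665 + 56.2673i


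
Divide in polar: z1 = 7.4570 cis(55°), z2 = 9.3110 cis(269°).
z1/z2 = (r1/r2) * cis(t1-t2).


r = 7.4570 / 9.3110 = 0.8009
theta = 55° - 269° = -214° = 146° (mod 360)

0.8009 cis(146°)


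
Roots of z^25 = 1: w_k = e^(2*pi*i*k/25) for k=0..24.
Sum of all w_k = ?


The sum of all 25th roots of unity is 0.
Geometric series: (1 - w^25)/(1 - w) = (1-1)/(1-w) = 0 since w^25 = 1, w ≠ 1.
Alternatively: coefficient of z^24 in z^25 - 1 is 0.

0


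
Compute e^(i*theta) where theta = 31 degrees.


cos(31°) = 0.8572
sin(31°) = 0.5150

e^(i*31°) = 0.8572 + 0.5150i


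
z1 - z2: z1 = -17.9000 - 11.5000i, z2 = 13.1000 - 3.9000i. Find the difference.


Real: -17.9 - 13.1 = -31
Imag: -11.5 + 3.9 = -7.6

-31.0000 - 7.6000i


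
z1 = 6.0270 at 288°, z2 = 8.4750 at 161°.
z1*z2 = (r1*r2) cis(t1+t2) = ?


r = 6.0270 * 8.4750 = 51.0788
theta = 288° + 161° = 449° = 89° (mod 360)

51.0788 cis(89°)


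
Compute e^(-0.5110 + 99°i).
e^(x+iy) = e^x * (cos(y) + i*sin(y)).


e^-0.5110 = 0.5999
cos(99°) = -0.1564
sin(99°) = 0.9877
Real = 0.5999*(-0.1564) = -0.0938
Imag = 0.5999*0.9877 = 0.5925

-0.0938 + 0.5925i


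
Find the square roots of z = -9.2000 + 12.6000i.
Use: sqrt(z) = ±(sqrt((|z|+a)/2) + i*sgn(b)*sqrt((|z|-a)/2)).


|z| = sqrt(84.64+158.76) = 15.6013
sqrt((|z|+a)/2) = sqrt((15.6013+(-9.2))/2) = sqrt(3.2006) = 1.7890
sqrt((|z|-a)/2) = sqrt((15.6013-(-9.2))/2) = sqrt(12.4006) = 3.5215

±(1.7890 + 3.5215i) i.e. 1.7890 + 3.5215i and -1.7890 - 3.5215i


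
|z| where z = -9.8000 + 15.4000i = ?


|z| = sqrt((-9.8)^2 + 15.4^2) = sqrt(96.04 + 237.16) = sqrt(333.2) = 18.2538

|z| = 18.2538


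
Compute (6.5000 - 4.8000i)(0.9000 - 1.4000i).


Real = 6.5*0.9 - (-4.8)*(-1.4) = 5.85 - 6.72 = -0.87
Imag = 6.5*(-1.4) + 0.9*(-4.8) = -9.1 - (4.32) = -13.42

-0.8700 - 13.4200i


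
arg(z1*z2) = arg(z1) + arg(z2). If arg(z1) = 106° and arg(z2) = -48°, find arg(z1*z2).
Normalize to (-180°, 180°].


arg(z1*z2) = 106° - 48° = 58°
Normalized to (-180°, 180°]: 58°

58°


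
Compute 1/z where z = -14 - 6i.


|z|^2 = 196+36 = 232
1/z = (-14 + 6i)/232

1/z = -0.0603 + 0.0259i


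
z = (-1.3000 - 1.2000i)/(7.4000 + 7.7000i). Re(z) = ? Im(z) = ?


Multiply by conjugate: (-1.3000 - 1.2000i)(7.4000 - 7.7000i) / (7.4^2 + 7.7^2)
Numerator real = -1.3*7.4 - (1.2)*7.7 = -18.86
Numerator imag = -1.2*7.4 - (-1.3)*7.7 = 1.13
Denominator = 114.05
Re(z) = -18.86/114.05 = -0.1654
Im(z) = 1.13/114.05 = 0.0099

Re(z) = -0.1654, Im(z) = 0.0099


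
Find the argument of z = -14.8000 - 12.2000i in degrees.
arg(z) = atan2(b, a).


Re = -14.8, Im = -12.2
arg = atan2(-12.2, -14.8) = -140.5004 degrees

arg(z) = -140.5004 degrees


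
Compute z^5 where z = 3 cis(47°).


r^5 = 3^5 = 243
n*theta = 5*47° = 235° = 235° (mod 360)
a = 243*cos(235°) = -139.3791
b = 243*sin(235°) = -199.0539

243 cis(235°) = -139.3791 - 199.0539i


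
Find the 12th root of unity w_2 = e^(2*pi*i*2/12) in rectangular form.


Angle = 360*2/12 = 60°
a = cos(60°) = 0.5000
b = sin(60°) = 0.8660

0.5000 + 0.8660i


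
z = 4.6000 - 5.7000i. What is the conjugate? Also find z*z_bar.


z_bar = 4.6000 + 5.7000i
z*z_bar = 4.6^2 + (-5.7)^2 = 21.16 + 32.49 = 53.65

z_bar = 4.6000 + 5.7000i, z*z_bar = 53.65


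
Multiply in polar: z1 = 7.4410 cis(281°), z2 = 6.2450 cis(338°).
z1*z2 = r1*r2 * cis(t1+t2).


r = 7.4410 * 6.2450 = 46.4690
theta = 281° + 338° = 619° = 259° (mod 360)

46.4690 cis(259°)


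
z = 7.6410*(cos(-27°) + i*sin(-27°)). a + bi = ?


a = 7.6410*cos(-27°) = 7.6410*0.89101 = 6.8082
b = 7.6410*sin(-27°) = 7.6410*(-0.45399) = -3.4689

6.8082 - 3.4689i


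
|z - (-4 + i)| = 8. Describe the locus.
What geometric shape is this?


|z - z0| = r is a circle with center z0 and radius r.
Center = (-4, 1), radius = 8

Circle with center (-4, 1) and radius 8


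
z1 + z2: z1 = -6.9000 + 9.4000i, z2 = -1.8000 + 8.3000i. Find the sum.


Real: -6.9 - 1.8 = -8.7
Imag: 9.4 + 8.3 = 17.7

-8.7000 + 17.7000i


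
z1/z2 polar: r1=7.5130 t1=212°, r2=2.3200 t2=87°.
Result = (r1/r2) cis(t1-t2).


r = 7.5130 / 2.3200 = 3.2384
theta = 212° - 87° = 125° = 125° (mod 360)

3.2384 cis(125°)


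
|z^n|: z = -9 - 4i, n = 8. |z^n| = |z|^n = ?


|z| = sqrt(81+16) = sqrt(97) = 9.8489
|z^8| = |z|^8 = (sqrt(97))^8 = 97^4 = 88529281

|z^8| = 88529281


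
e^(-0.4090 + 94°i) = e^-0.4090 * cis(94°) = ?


e^-0.4090 = 0.6643
cos(94°) = -0.06976
sin(94°) = 0.9976
Real = 0.6643*(-0.06976) = -0.0463
Imag = 0.6643*0.9976 = 0.6627

-0.0463 + 0.6627i


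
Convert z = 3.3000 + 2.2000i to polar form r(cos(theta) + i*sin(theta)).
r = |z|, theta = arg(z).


r = sqrt(10.89+4.84) = sqrt(15.73) = 3.9661
theta = atan2(2.2, 3.3) = 33.6901 degrees

r = 3.9661, theta = 33.6901 degrees


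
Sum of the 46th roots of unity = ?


The sum of all 46th roots of unity is 0.
Geometric series: (1 - w^46)/(1 - w) = (1-1)/(1-w) = 0 since w^46 = 1, w ≠ 1.
Alternatively: coefficient of z^45 in z^46 - 1 is 0.

0


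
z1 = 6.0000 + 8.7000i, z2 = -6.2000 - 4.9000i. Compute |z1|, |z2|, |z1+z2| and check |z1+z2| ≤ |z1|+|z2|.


|z1| = sqrt(6^2 + 8.7^2) = sqrt(111.69) = 10.5683
|z2| = sqrt((-6.2)^2 + (-4.9)^2) = sqrt(62.45) = 7.9025
z1+z2 = -0.2000 + 3.8000i
|z1+z2| = sqrt(14.48) = 3.8053
|z1|+|z2| = 10.5683 + 7.9025 = 18.4708

|z1+z2| = 3.8053 ≤ |z1|+|z2| = 18.4708 (verified)


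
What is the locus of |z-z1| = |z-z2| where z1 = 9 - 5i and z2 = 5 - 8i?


Equal distances means the locus is the perpendicular bisector of z1 and z2.
Midpoint = ((9+5)/2, (-5+(-8))/2) = (7.0000, -6.5000)

Perpendicular bisector through (7.0000, -6.5000)


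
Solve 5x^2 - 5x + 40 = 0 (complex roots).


disc = (-5)^2 - 4*5*40 = 25 - 800 = -775
sqrt(|disc|) = sqrt(775) = 27.8388
Real part = 5/(2*5) = 0.5000
Imag part = 27.8388/(2*5) = 2.7839

0.5000 ± 2.7839i


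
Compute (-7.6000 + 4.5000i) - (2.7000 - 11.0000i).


Real: -7.6 - 2.7 = -10.3
Imag: 4.5 + 11 = 15.5

-10.3000 + 15.5000i


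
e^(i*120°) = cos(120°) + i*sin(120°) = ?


cos(120°) = -0.5000
sin(120°) = 0.8660

e^(i*120°) = -0.5000 + 0.8660i


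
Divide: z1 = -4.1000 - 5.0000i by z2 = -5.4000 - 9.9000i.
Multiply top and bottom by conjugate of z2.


Conjugate of z2 = -5.4000 + 9.9000i
Numerator: (-4.1000 - 5.0000i)(-5.4000 + 9.9000i) = 71.6400 - 13.5900i
Denominator: (-5.4)^2 + (-9.9)^2 = 127.17
Result = (71.6400 - 13.5900i)/127.17

0.5633 - 0.1069i


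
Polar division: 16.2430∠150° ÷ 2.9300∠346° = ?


r = 16.2430 / 2.9300 = 5.5437
theta = 150° - 346° = -196° = 164° (mod 360)

5.5437 cis(164°)


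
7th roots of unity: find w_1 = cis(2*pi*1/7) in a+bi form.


Angle = 360*1/7 = 51.4286°
a = cos(51.4286°) = 0.6235
b = sin(51.4286°) = 0.7818

0.6235 + 0.7818i


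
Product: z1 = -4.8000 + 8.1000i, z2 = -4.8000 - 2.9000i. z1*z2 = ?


Real = -4.8*(-4.8) - 8.1*(-2.9) = 23.04 - (-23.49) = 46.53
Imag = -4.8*(-2.9) - (4.8)*8.1 = 13.92 - (38.88) = -24.96

46.5300 - 24.9600i


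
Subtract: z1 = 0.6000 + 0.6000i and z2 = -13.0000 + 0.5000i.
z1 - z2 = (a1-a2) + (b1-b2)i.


Real: 0.6 + 13 = 13.6
Imag: 0.6 - 0.5 = 0.1

13.6000 + 0.1000i


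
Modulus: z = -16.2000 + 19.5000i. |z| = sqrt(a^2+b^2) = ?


|z| = sqrt((-16.2)^2 + 19.5^2) = sqrt(262.44 + 380.25) = sqrt(642.69) = 25.3513

|z| = 25.3513


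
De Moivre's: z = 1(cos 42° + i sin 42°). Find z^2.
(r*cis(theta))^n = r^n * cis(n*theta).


r^2 = 1^2 = 1
n*theta = 2*42° = 84° = 84° (mod 360)
a = 1*cos(84°) = 0.1045
b = 1*sin(84°) = 0.9945

1 cis(84°) = 0.1045 + 0.9945i


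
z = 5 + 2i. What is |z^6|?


|z| = sqrt(25+4) = sqrt(29) = 5.3852
|z^6| = |z|^6 = (sqrt(29))^6 = 29^3 = 24389

|z^6| = 24389


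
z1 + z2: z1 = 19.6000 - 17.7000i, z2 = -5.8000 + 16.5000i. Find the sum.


Real: 19.6 - 5.8 = 13.8
Imag: -17.7 + 16.5 = -1.2

13.8000 - 1.2000i


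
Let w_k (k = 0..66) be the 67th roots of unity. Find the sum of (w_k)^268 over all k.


The roots are w_k = w^k with w = e^(2*pi*i/67), and (w^k)^268 = (w^268)^k.
So S = 1 + u + u^2 + ... + u^(66) with u = w^268.
268 = 4*67 + 0, so 268 is a multiple of 67 and u = (w^67)^4 = 1.
Every one of the 67 terms equals 1: S = 67

S = 67


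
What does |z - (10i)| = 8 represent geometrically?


|z - z0| = r is a circle with center z0 and radius r.
Center = (0, 10), radius = 8

Circle with center (0, 10) and radius 8


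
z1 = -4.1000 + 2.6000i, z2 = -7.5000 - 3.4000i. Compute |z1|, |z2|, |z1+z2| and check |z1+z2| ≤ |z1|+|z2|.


|z1| = sqrt((-4.1)^2 + 2.6^2) = sqrt(23.57) = 4.8549
|z2| = sqrt((-7.5)^2 + (-3.4)^2) = sqrt(67.81) = 8.2347
z1+z2 = -11.6000 - 0.8000i
|z1+z2| = sqrt(135.2) = 11.6276
|z1|+|z2| = 4.8549 + 8.2347 = 13.0896

|z1+z2| = 11.6276 ≤ |z1|+|z2| = 13.0896 (verified)


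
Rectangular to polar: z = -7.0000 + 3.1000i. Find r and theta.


r = sqrt(49+9.61) = sqrt(58.61) = 7.6557
theta = atan2(3.1, -7) = 156.1135 degrees

r = 7.6557, theta = 156.1135 degrees


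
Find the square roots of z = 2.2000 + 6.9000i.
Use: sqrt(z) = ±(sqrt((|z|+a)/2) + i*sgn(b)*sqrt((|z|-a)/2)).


|z| = sqrt(4.84+47.61) = 7.2422
sqrt((|z|+a)/2) = sqrt((7.2422+2.2)/2) = sqrt(4.7211) = 2.1728
sqrt((|z|-a)/2) = sqrt((7.2422-2.2)/2) = sqrt(2.5211) = 1.5878

±(2.1728 + 1.5878i) i.e. 2.1728 + 1.5878i and -2.1728 - 1.5878i


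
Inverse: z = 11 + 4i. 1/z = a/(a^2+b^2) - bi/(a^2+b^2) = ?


|z|^2 = 121+16 = 137
1/z = (11 - 4i)/137

1/z = 0.0803 - 0.0292i


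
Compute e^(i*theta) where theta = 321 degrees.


cos(321°) = 0.7771
sin(321°) = -0.6293

e^(i*321°) = 0.7771 - 0.6293i


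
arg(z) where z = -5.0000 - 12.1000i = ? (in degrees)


Re = -5, Im = -12.1
arg = atan2(-12.1, -5) = -112.4515 degrees

arg(z) = -112.4515 degrees


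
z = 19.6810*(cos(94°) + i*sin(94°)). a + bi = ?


a = 19.6810*cos(94°) = 19.6810*(-0.06976) = -1.3729
b = 19.6810*sin(94°) = 19.6810*0.997564 = 19.6331

-1.3729 + 19.6331i


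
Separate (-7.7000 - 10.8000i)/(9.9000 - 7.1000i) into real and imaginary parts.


Multiply by conjugate: (-7.7000 - 10.8000i)(9.9000 + 7.1000i) / (9.9^2 + (-7.1)^2)
Numerator real = -7.7*9.9 - (10.8)*(-7.1) = 0.45
Numerator imag = -10.8*9.9 - (-7.7)*(-7.1) = -161.59
Denominator = 148.42
Re(z) = 0.45/148.42 = 0.0030
Im(z) = -161.59/148.42 = -1.0887

Re(z) = 0.0030, Im(z) = -1.0887


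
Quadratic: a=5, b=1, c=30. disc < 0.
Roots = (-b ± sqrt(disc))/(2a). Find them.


disc = 1^2 - 4*5*30 = 1 - 600 = -599
sqrt(|disc|) = sqrt(599) = 24.4745
Real part = -1/(2*5) = -0.1000
Imag part = 24.4745/(2*5) = 2.4474

-0.1000 ± 2.4474i


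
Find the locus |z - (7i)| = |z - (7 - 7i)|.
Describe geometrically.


Equal distances means the locus is the perpendicular bisector of z1 and z2.
Midpoint = ((0+7)/2, (7+(-7))/2) = (3.5000, 0)

Perpendicular bisector through (3.5000, 0)


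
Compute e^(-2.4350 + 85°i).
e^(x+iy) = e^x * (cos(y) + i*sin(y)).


e^-2.4350 = 0.0876
cos(85°) = 0.0872
sin(85°) = 0.9962
Real = 0.0876*0.0872 = 0.0076
Imag = 0.0876*0.9962 = 0.0873

0.0076 + 0.0873i


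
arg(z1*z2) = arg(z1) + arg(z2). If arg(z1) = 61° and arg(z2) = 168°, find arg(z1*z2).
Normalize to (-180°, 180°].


arg(z1*z2) = 61° + 168° = 229°
Normalized to (-180°, 180°]: -131°

-131°


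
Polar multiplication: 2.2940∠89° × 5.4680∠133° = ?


r = 2.2940 * 5.4680 = 12.5436
theta = 89° + 133° = 222° = 222° (mod 360)

12.5436 cis(222°)


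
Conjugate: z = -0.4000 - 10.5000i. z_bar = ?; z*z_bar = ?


z_bar = -0.4000 + 10.5000i
z*z_bar = (-0.4)^2 + (-10.5)^2 = 0.16 + 110.25 = 110.41

z_bar = -0.4000 + 10.5000i, z*z_bar = 110.41


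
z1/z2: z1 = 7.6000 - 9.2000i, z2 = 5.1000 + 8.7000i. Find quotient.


Conjugate of z2 = 5.1000 - 8.7000i
Numerator: (7.6000 - 9.2000i)(5.1000 - 8.7000i) = -41.2800 - 113.0400i
Denominator: 5.1^2 + 8.7^2 = 101.7
Result = (-41.2800 - 113.0400i)/101.7

-0.4059 - 1.1115i


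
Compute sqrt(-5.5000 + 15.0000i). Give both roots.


|z| = sqrt(30.25+225) = 15.9765
sqrt((|z|+a)/2) = sqrt((15.9765+(-5.5))/2) = sqrt(5.2383) = 2.2887
sqrt((|z|-a)/2) = sqrt((15.9765-(-5.5))/2) = sqrt(10.7383) = 3.2769

±(2.2887 + 3.2769i) i.e. 2.2887 + 3.2769i and -2.2887 - 3.2769i


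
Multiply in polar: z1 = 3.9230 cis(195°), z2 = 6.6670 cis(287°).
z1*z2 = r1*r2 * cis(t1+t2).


r = 3.9230 * 6.6670 = 26.1546
theta = 195° + 287° = 482° = 122° (mod 360)

26.1546 cis(122°)


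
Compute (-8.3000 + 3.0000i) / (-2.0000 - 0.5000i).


Conjugate of z2 = -2.0000 + 0.5000i
Numerator: (-8.3000 + 3.0000i)(-2.0000 + 0.5000i) = 15.1000 - 10.1500i
Denominator: (-2)^2 + (-0.5)^2 = 4.25
Result = (15.1000 - 10.1500i)/4.25

3.5529 - 2.3882i


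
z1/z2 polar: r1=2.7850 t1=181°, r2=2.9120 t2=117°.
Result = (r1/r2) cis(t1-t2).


r = 2.7850 / 2.9120 = 0.9564
theta = 181° - 117° = 64° = 64° (mod 360)

0.9564 cis(64°)


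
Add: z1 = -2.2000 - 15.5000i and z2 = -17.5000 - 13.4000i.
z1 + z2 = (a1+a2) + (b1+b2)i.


Real: -2.2 - 17.5 = -19.7
Imag: -15.5 - 13.4 = -28.9

-19.7000 - 28.9000i


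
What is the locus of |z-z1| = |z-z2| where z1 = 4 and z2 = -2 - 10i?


Equal distances means the locus is the perpendicular bisector of z1 and z2.
Midpoint = ((4+(-2))/2, (0+(-10))/2) = (1.0000, -5.0000)

Perpendicular bisector through (1.0000, -5.0000)


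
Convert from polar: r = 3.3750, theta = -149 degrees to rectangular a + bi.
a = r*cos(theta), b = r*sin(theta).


a = 3.3750*cos(-149°) = 3.3750*(-0.85717) = -2.8929
b = 3.3750*sin(-149°) = 3.3750*(-0.51504) = -1.7383

-2.8929 - 1.7383i


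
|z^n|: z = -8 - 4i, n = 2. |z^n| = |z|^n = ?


|z| = sqrt(64+16) = sqrt(80) = 8.9443
|z^2| = |z|^2 = (sqrt(80))^2 = 80

|z^2| = 80


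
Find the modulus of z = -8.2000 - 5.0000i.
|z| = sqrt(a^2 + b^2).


|z| = sqrt((-8.2)^2 + (-5)^2) = sqrt(67.24 + 25) = sqrt(92.24) = 9.6042

|z| = 9.6042


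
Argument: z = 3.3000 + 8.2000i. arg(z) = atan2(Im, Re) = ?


Re = 3.3, Im = 8.2
arg = atan2(8.2, 3.3) = 68.0782 degrees

arg(z) = 68.0782 degrees


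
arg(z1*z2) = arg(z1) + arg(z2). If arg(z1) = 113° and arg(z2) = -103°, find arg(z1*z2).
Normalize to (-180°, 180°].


arg(z1*z2) = 113° - 103° = 10°
Normalized to (-180°, 180°]: 10°

10°


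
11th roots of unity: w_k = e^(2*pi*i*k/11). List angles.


The 11th roots of unity are cis(360k/11°) for k=0..10
Angle step = 360/11 = 32.7273°
Primitive root: cis(32.7273°)
Primitive root = 0.8413 + 0.5406i

11 roots at angles: 0°, 32.7273°, 65.4545°, 98.1818°, 130.9091°, 163.6364°, 196.3636°, 229.0909°, 261.8182°, 294.5455°, 327.2727°


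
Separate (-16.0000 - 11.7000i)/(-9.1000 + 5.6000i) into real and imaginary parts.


Multiply by conjugate: (-16.0000 - 11.7000i)(-9.1000 - 5.6000i) / ((-9.1)^2 + 5.6^2)
Numerator real = -16*(-9.1) - (11.7)*5.6 = 80.08
Numerator imag = -11.7*(-9.1) - (-16)*5.6 = 196.07
Denominator = 114.17
Re(z) = 80.08/114.17 = 0.7014
Im(z) = 196.07/114.17 = 1.7174

Re(z) = 0.7014, Im(z) = 1.7174


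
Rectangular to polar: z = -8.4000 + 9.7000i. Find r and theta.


r = sqrt(70.56+94.09) = sqrt(164.65) = 12.8316
theta = atan2(9.7, -8.4) = 130.8919 degrees

r = 12.8316, theta = 130.8919 degrees


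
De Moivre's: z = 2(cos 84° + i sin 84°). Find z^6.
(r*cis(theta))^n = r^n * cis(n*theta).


r^6 = 2^6 = 64
n*theta = 6*84° = 504° = 144° (mod 360)
a = 64*cos(144°) = -51.7771
b = 64*sin(144°) = 37.6183

64 cis(144°) = -51.7771 + 37.6183i


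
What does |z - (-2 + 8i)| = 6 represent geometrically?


|z - z0| = r is a circle with center z0 and radius r.
Center = (-2, 8), radius = 6

Circle with center (-2, 8) and radius 6


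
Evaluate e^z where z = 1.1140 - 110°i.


e^1.1140 = 3.0465
cos(-110°) = -0.34202
sin(-110°) = -0.9397
Real = 3.0465*(-0.34202) = -1.0420
Imag = 3.0465*(-0.9397) = -2.8628

-1.0420 - 2.8628i


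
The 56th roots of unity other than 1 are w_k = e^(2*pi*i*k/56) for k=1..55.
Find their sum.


With w = e^(2*pi*i/56), all 56 of the 56th roots of unity w^0 = 1, w, ..., w^(55) sum to 0: 1 + w + ... + w^(55) = (1 - w^56)/(1 - w) = 0 since w^56 = 1, w ≠ 1.
Removing the root 1: w + w^2 + ... + w^(55) = 0 - 1 = -1

Sum = -1


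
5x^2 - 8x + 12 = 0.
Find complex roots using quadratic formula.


disc = (-8)^2 - 4*5*12 = 64 - 240 = -176
sqrt(|disc|) = sqrt(176) = 13.2665
Real part = 8/(2*5) = 0.8000
Imag part = 13.2665/(2*5) = 1.3266

0.8000 ± 1.3266i


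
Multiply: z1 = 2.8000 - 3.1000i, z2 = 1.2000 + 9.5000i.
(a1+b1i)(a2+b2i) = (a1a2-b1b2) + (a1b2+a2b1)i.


Real = 2.8*1.2 - (-3.1)*9.5 = 3.36 - (-29.45) = 32.81
Imag = 2.8*9.5 + 1.2*(-3.1) = 26.6 - (3.72) = 22.88

32.8100 + 22.8800i


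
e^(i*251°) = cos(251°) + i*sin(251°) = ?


cos(251°) = -0.3256
sin(251°) = -0.9455

e^(i*251°) = -0.3256 - 0.9455i


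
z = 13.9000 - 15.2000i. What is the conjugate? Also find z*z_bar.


z_bar = 13.9000 + 15.2000i
z*z_bar = 13.9^2 + (-15.2)^2 = 193.21 + 231.04 = 424.25

z_bar = 13.9000 + 15.2000i, z*z_bar = 424.25


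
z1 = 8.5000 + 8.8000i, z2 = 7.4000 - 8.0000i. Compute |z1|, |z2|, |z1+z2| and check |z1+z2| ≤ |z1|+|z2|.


|z1| = sqrt(8.5^2 + 8.8^2) = sqrt(149.69) = 12.2348
|z2| = sqrt(7.4^2 + (-8)^2) = sqrt(118.76) = 10.8977
z1+z2 = 15.9000 + 0.8000i
|z1+z2| = sqrt(253.45) = 15.9201
|z1|+|z2| = 12.2348 + 10.8977 = 23.1325

|z1+z2| = 15.9201 ≤ |z1|+|z2| = 23.1325 (verified)


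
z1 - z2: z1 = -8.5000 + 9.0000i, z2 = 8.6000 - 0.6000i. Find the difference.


Real: -8.5 - 8.6 = -17.1
Imag: 9 + 0.6 = 9.6

-17.1000 + 9.6000i


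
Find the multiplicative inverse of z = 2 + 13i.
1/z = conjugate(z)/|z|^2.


|z|^2 = 4+169 = 173
1/z = (2 - 13i)/173

1/z = 0.0116 - 0.0751i


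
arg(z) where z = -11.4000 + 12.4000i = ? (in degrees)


Re = -11.4, Im = 12.4
arg = atan2(12.4, -11.4) = 132.5940 degrees

arg(z) = 132.5940 degrees


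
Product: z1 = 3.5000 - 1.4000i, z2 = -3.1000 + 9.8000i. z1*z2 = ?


Real = 3.5*(-3.1) - (-1.4)*9.8 = -10.85 - (-13.72) = 2.87
Imag = 3.5*9.8 - (3.1)*(-1.4) = 34.3 + 4.34 = 38.64

2.8700 + 38.6400i


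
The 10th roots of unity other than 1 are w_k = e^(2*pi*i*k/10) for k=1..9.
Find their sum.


With w = e^(2*pi*i/10), all 10 of the 10th roots of unity w^0 = 1, w, ..., w^(9) sum to 0: 1 + w + ... + w^(9) = (1 - w^10)/(1 - w) = 0 since w^10 = 1, w ≠ 1.
Removing the root 1: w + w^2 + ... + w^(9) = 0 - 1 = -1

Sum = -1


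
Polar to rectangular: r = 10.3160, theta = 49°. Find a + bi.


a = 10.3160*cos(49°) = 10.3160*0.65606 = 6.7679
b = 10.3160*sin(49°) = 10.3160*0.75471 = 7.7856

6.7679 + 7.7856i


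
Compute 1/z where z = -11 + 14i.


|z|^2 = 121+196 = 317
1/z = (-11 - 14i)/317

1/z = -0.0347 - 0.0442i


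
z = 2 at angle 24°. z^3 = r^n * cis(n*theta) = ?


r^3 = 2^3 = 8
n*theta = 3*24° = 72° = 72° (mod 360)
a = 8*cos(72°) = 2.4721
b = 8*sin(72°) = 7.6085

8 cis(72°) = 2.4721 + 7.6085i


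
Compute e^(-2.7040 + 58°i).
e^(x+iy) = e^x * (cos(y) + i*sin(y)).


e^-2.7040 = 0.06694
cos(58°) = 0.5299
sin(58°) = 0.848
Real = 0.06694*0.5299 = 0.0355
Imag = 0.06694*0.848 = 0.0568

0.0355 + 0.0568i


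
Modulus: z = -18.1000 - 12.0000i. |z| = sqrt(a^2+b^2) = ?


|z| = sqrt((-18.1)^2 + (-12)^2) = sqrt(327.61 + 144) = sqrt(471.61) = 21.7166

|z| = 21.7166


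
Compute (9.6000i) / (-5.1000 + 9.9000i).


Conjugate of z2 = -5.1000 - 9.9000i
Numerator: (9.6000i)(-5.1000 - 9.9000i) = 95.0400 - 48.9600i
Denominator: (-5.1)^2 + 9.9^2 = 124.02
Result = (95.0400 - 48.9600i)/124.02

0.7663 - 0.3948i


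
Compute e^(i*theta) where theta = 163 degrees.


cos(163°) = -0.9563
sin(163°) = 0.2924

e^(i*163°) = -0.9563 + 0.2924i


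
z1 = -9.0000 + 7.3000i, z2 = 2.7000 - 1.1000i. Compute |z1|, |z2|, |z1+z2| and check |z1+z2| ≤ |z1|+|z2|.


|z1| = sqrt((-9)^2 + 7.3^2) = sqrt(134.29) = 11.5884
|z2| = sqrt(2.7^2 + (-1.1)^2) = sqrt(8.5) = 2.9155
z1+z2 = -6.3000 + 6.2000i
|z1+z2| = sqrt(78.13) = 8.8391
|z1|+|z2| = 11.5884 + 2.9155 = 14.5039

|z1+z2| = 8.8391 ≤ |z1|+|z2| = 14.5039 (verified)


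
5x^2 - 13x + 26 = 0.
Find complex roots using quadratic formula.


disc = (-13)^2 - 4*5*26 = 169 - 520 = -351
sqrt(|disc|) = sqrt(351) = 18.7350
Real part = 13/(2*5) = 1.3000
Imag part = 18.7350/(2*5) = 1.8735

1.3000 ± 1.8735i


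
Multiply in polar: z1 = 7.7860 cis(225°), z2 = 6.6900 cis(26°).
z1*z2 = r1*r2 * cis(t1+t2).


r = 7.7860 * 6.6900 = 52.0883
theta = 225° + 26° = 251° = 251° (mod 360)

52.0883 cis(251°)


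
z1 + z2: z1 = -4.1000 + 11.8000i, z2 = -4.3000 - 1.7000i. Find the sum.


Real: -4.1 - 4.3 = -8.4
Imag: 11.8 - 1.7 = 10.1

-8.4000 + 10.1000i


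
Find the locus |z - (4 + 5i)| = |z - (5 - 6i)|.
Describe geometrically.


Equal distances means the locus is the perpendicular bisector of z1 and z2.
Midpoint = ((4+5)/2, (5+(-6))/2) = (4.5000, -0.5000)

Perpendicular bisector through (4.5000, -0.5000)


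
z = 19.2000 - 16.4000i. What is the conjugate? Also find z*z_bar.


z_bar = 19.2000 + 16.4000i
z*z_bar = 19.2^2 + (-16.4)^2 = 368.64 + 268.96 = 637.6

z_bar = 19.2000 + 16.4000i, z*z_bar = 637.6


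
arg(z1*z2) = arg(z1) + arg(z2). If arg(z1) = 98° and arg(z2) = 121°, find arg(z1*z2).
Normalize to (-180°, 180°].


arg(z1*z2) = 98° + 121° = 219°
Normalized to (-180°, 180°]: -141°

-141°


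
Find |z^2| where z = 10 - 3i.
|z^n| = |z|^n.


|z| = sqrt(100+9) = sqrt(109) = 10.4403
|z^2| = |z|^2 = (sqrt(109))^2 = 109

|z^2| = 109


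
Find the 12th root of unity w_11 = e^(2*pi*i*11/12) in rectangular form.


Angle = 360*11/12 = 330°
a = cos(330°) = 0.8660
b = sin(330°) = -0.5000

0.8660 - 0.5000i


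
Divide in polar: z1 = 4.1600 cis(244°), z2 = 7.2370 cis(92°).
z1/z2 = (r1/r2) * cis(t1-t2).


r = 4.1600 / 7.2370 = 0.5748
theta = 244° - 92° = 152° = 152° (mod 360)

0.5748 cis(152°)


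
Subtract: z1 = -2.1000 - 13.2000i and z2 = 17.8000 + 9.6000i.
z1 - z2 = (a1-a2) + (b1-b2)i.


Real: -2.1 - 17.8 = -19.9
Imag: -13.2 - 9.6 = -22.8

-19.9000 - 22.8000i


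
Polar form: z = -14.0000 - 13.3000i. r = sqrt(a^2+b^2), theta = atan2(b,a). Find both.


r = sqrt(196+176.89) = sqrt(372.89) = 19.3104
theta = atan2(-13.3, -14) = -136.4688 degrees

r = 19.3104, theta = -136.4688 degrees


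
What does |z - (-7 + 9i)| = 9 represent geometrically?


|z - z0| = r is a circle with center z0 and radius r.
Center = (-7, 9), radius = 9

Circle with center (-7, 9) and radius 9


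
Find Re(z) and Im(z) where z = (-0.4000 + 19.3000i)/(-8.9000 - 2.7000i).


Multiply by conjugate: (-0.4000 + 19.3000i)(-8.9000 + 2.7000i) / ((-8.9)^2 + (-2.7)^2)
Numerator real = -0.4*(-8.9) + 19.3*(-2.7) = -48.55
Numerator imag = 19.3*(-8.9) - (-0.4)*(-2.7) = -172.85
Denominator = 86.5
Re(z) = -48.55/86.5 = -0.5613
Im(z) = -172.85/86.5 = -1.9983

Re(z) = -0.5613, Im(z) = -1.9983


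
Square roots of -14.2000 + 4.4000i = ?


|z| = sqrt(201.64+19.36) = 14.8661
sqrt((|z|+a)/2) = sqrt((14.8661+(-14.2))/2) = sqrt(0.3330) = 0.5771
sqrt((|z|-a)/2) = sqrt((14.8661-(-14.2))/2) = sqrt(14.5330) = 3.8122

±(0.5771 + 3.8122i) i.e. 0.5771 + 3.8122i and -0.5771 - 3.8122i


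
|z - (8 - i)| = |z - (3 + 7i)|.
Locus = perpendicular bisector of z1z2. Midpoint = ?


Equal distances means the locus is the perpendicular bisector of z1 and z2.
Midpoint = ((8+3)/2, (-1+7)/2) = (5.5000, 3.0000)

Perpendicular bisector through (5.5000, 3.0000)


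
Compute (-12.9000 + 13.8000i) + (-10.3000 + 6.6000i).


Real: -12.9 - 10.3 = -23.2
Imag: 13.8 + 6.6 = 20.4

-23.2000 + 20.4000i


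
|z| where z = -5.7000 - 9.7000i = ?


|z| = sqrt((-5.7)^2 + (-9.7)^2) = sqrt(32.49 + 94.09) = sqrt(126.58) = 11.2508

|z| = 11.2508


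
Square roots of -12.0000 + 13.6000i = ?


|z| = sqrt(144+184.96) = 18.1373
sqrt((|z|+a)/2) = sqrt((18.1373+(-12))/2) = sqrt(3.0686) = 1.7517
sqrt((|z|-a)/2) = sqrt((18.1373-(-12))/2) = sqrt(15.0686) = 3.8818

±(1.7517 + 3.8818i) i.e. 1.7517 + 3.8818i and -1.7517 - 3.8818i


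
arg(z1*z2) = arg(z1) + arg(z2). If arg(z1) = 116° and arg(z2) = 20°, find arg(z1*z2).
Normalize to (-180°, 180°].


arg(z1*z2) = 116° + 20° = 136°
Normalized to (-180°, 180°]: 136°

136°


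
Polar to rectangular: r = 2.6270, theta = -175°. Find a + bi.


a = 2.6270*cos(-175°) = 2.6270*(-0.9962) = -2.6170
b = 2.6270*sin(-175°) = 2.6270*(-0.08716) = -0.2290

-2.6170 - 0.2290i


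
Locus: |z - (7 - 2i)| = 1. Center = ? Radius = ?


|z - z0| = r is a circle with center z0 and radius r.
Center = (7, -2), radius = 1

Circle with center (7, -2) and radius 1


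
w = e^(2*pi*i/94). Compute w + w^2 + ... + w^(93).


With w = e^(2*pi*i/94), all 94 of the 94th roots of unity w^0 = 1, w, ..., w^(93) sum to 0: 1 + w + ... + w^(93) = (1 - w^94)/(1 - w) = 0 since w^94 = 1, w ≠ 1.
Removing the root 1: w + w^2 + ... + w^(93) = 0 - 1 = -1

Sum = -1


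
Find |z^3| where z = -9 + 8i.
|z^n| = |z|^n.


|z| = sqrt(81+64) = sqrt(145) = 12.0416
|z^3| = |z|^3 = (sqrt(145))^3 = 145*sqrt(145)

|z^3| = 145*sqrt(145) ≈ 1746.0312


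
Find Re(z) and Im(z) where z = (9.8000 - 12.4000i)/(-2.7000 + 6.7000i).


Multiply by conjugate: (9.8000 - 12.4000i)(-2.7000 - 6.7000i) / ((-2.7)^2 + 6.7^2)
Numerator real = 9.8*(-2.7) - (12.4)*6.7 = -109.54
Numerator imag = -12.4*(-2.7) - 9.8*6.7 = -32.18
Denominator = 52.18
Re(z) = -109.54/52.18 = -2.0993
Im(z) = -32.18/52.18 = -0.6167

Re(z) = -2.0993, Im(z) = -0.6167


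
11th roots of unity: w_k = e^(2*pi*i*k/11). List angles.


The 11th roots of unity are cis(360k/11°) for k=0..10
Angle step = 360/11 = 32.7273°
Primitive root: cis(32.7273°)
Primitive root = 0.8413 + 0.5406i

11 roots at angles: 0°, 32.7273°, 65.4545°, 98.1818°, 130.9091°, 163.6364°, 196.3636°, 229.0909°, 261.8182°, 294.5455°, 327.2727°


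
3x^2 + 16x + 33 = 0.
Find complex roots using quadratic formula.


disc = 16^2 - 4*3*33 = 256 - 396 = -140
sqrt(|disc|) = sqrt(140) = 11.8322
Real part = -16/(2*3) = -2.6667
Imag part = 11.8322/(2*3) = 1.9720

-2.6667 ± 1.9720i


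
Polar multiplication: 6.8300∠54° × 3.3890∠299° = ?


r = 6.8300 * 3.3890 = 23.1469
theta = 54° + 299° = 353° = 353° (mod 360)

23.1469 cis(353°)


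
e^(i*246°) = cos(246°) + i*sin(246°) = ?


cos(246°) = -0.4067
sin(246°) = -0.9135

e^(i*246°) = -0.4067 - 0.9135i


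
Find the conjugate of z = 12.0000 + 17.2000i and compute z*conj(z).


z_bar = 12.0000 - 17.2000i
z*z_bar = 12^2 + 17.2^2 = 144 + 295.84 = 439.84

z_bar = 12.0000 - 17.2000i, z*z_bar = 439.84


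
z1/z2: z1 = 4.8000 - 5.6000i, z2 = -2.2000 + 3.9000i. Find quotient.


Conjugate of z2 = -2.2000 - 3.9000i
Numerator: (4.8000 - 5.6000i)(-2.2000 - 3.9000i) = -32.4000 - 6.4000i
Denominator: (-2.2)^2 + 3.9^2 = 20.05
Result = (-32.4000 - 6.4000i)/20.05

-1.6160 - 0.3192i


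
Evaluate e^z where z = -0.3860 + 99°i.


e^-0.3860 = 0.6798
cos(99°) = -0.1564
sin(99°) = 0.9877
Real = 0.6798*(-0.1564) = -0.1063
Imag = 0.6798*0.9877 = 0.6714

-0.1063 + 0.6714i


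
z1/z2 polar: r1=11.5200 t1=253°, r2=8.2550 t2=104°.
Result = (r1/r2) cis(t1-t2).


r = 11.5200 / 8.2550 = 1.3955
theta = 253° - 104° = 149° = 149° (mod 360)

1.3955 cis(149°)


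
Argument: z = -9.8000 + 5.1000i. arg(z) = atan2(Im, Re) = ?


Re = -9.8, Im = 5.1
arg = atan2(5.1, -9.8) = 152.5072 degrees

arg(z) = 152.5072 degrees


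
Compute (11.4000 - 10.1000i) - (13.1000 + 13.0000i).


Real: 11.4 - 13.1 = -1.7
Imag: -10.1 - 13 = -23.1

-1.7000 - 23.1000i


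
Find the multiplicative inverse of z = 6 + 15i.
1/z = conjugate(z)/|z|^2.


|z|^2 = 36+225 = 261
1/z = (6 - 15i)/261

1/z = 0.0230 - 0.0575i


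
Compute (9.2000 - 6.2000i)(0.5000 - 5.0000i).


Real = 9.2*0.5 - (-6.2)*(-5) = 4.6 - 31 = -26.4
Imag = 9.2*(-5) + 0.5*(-6.2) = -46 - (3.1) = -49.1

-26.4000 - 49.1000i


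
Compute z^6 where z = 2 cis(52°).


r^6 = 2^6 = 64
n*theta = 6*52° = 312° = 312° (mod 360)
a = 64*cos(312°) = 42.8244
b = 64*sin(312°) = -47.5613

64 cis(312°) = 42.8244 - 47.5613i


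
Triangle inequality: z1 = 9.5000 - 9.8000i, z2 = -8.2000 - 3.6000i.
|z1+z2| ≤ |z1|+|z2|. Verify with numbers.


|z1| = sqrt(9.5^2 + (-9.8)^2) = sqrt(186.29) = 13.6488
|z2| = sqrt((-8.2)^2 + (-3.6)^2) = sqrt(80.2) = 8.9554
z1+z2 = 1.3000 - 13.4000i
|z1+z2| = sqrt(181.25) = 13.4629
|z1|+|z2| = 13.6488 + 8.9554 = 22.6042

|z1+z2| = 13.4629 ≤ |z1|+|z2| = 22.6042 (verified)


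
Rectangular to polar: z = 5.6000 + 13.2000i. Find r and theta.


r = sqrt(31.36+174.24) = sqrt(205.6) = 14.3388
theta = atan2(13.2, 5.6) = 67.0113 degrees

r = 14.3388, theta = 67.0113 degrees


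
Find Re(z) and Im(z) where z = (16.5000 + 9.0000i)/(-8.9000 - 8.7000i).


Multiply by conjugate: (16.5000 + 9.0000i)(-8.9000 + 8.7000i) / ((-8.9)^2 + (-8.7)^2)
Numerator real = 16.5*(-8.9) + 9*(-8.7) = -225.15
Numerator imag = 9*(-8.9) - 16.5*(-8.7) = 63.45
Denominator = 154.9
Re(z) = -225.15/154.9 = -1.4535
Im(z) = 63.45/154.9 = 0.4096

Re(z) = -1.4535, Im(z) = 0.4096


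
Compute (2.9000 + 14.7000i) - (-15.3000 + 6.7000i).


Real: 2.9 + 15.3 = 18.2
Imag: 14.7 - 6.7 = 8

18.2000 + 8.0000i


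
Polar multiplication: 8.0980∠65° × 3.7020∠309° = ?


r = 8.0980 * 3.7020 = 29.9788
theta = 65° + 309° = 374° = 14° (mod 360)

29.9788 cis(14°)


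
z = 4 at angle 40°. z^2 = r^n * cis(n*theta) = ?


r^2 = 4^2 = 16
n*theta = 2*40° = 80° = 80° (mod 360)
a = 16*cos(80°) = 2.7784
b = 16*sin(80°) = 15.7569

16 cis(80°) = 2.7784 + 15.7569i


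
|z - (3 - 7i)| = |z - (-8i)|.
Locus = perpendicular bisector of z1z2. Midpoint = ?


Equal distances means the locus is the perpendicular bisector of z1 and z2.
Midpoint = ((3+0)/2, (-7+(-8))/2) = (1.5000, -7.5000)

Perpendicular bisector through (1.5000, -7.5000)


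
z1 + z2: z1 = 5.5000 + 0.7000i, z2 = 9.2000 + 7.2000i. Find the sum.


Real: 5.5 + 9.2 = 14.7
Imag: 0.7 + 7.2 = 7.9

14.7000 + 7.9000i


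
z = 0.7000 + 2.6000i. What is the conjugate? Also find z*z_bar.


z_bar = 0.7000 - 2.6000i
z*z_bar = 0.7^2 + 2.6^2 = 0.49 + 6.76 = 7.25

z_bar = 0.7000 - 2.6000i, z*z_bar = 7.25


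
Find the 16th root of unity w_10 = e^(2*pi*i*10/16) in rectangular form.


Angle = 360*10/16 = 225°
a = cos(225°) = -0.7071
b = sin(225°) = -0.7071

-0.7071 - 0.7071i


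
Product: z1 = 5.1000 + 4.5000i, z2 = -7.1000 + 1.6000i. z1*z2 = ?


Real = 5.1*(-7.1) - 4.5*1.6 = -36.21 - 7.2 = -43.41
Imag = 5.1*1.6 - (7.1)*4.5 = 8.16 - (31.95) = -23.79

-43.4100 - 23.7900i


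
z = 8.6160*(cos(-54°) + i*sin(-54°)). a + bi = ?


a = 8.6160*cos(-54°) = 8.6160*0.58779 = 5.0644
b = 8.6160*sin(-54°) = 8.6160*(-0.80902) = -6.9705

5.0644 - 6.9705i


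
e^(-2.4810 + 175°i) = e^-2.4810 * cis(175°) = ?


e^-2.4810 = 0.08366
cos(175°) = -0.9962
sin(175°) = 0.0872
Real = 0.08366*(-0.9962) = -0.0833
Imag = 0.08366*0.0872 = 0.0073

-0.0833 + 0.0073i


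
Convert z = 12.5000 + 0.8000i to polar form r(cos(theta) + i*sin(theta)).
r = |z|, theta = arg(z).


r = sqrt(156.25+0.64) = sqrt(156.89) = 12.5256
theta = atan2(0.8, 12.5) = 3.6619 degrees

r = 12.5256, theta = 3.6619 degrees


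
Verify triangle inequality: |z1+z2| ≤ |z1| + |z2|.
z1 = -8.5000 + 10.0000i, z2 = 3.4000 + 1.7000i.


|z1| = sqrt((-8.5)^2 + 10^2) = sqrt(172.25) = 13.1244
|z2| = sqrt(3.4^2 + 1.7^2) = sqrt(14.45) = 3.8013
z1+z2 = -5.1000 + 11.7000i
|z1+z2| = sqrt(162.9) = 12.7632
|z1|+|z2| = 13.1244 + 3.8013 = 16.9257

|z1+z2| = 12.7632 ≤ |z1|+|z2| = 16.9257 (verified)


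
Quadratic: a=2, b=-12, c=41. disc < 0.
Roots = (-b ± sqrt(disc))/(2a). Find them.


disc = (-12)^2 - 4*2*41 = 144 - 328 = -184
sqrt(|disc|) = sqrt(184) = 13.5647
Real part = 12/(2*2) = 3.0000
Imag part = 13.5647/(2*2) = 3.3912

3.0000 ± 3.3912i


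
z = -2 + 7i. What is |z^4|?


|z| = sqrt(4+49) = sqrt(53) = 7.2801
|z^4| = |z|^4 = (sqrt(53))^4 = 53^2 = 2809

|z^4| = 2809


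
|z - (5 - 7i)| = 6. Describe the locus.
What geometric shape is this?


|z - z0| = r is a circle with center z0 and radius r.
Center = (5, -7), radius = 6

Circle with center (5, -7) and radius 6


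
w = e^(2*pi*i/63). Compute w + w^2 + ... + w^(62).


With w = e^(2*pi*i/63), all 63 of the 63th roots of unity w^0 = 1, w, ..., w^(62) sum to 0: 1 + w + ... + w^(62) = (1 - w^63)/(1 - w) = 0 since w^63 = 1, w ≠ 1.
Removing the root 1: w + w^2 + ... + w^(62) = 0 - 1 = -1

Sum = -1


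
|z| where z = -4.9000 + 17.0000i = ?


|z| = sqrt((-4.9)^2 + 17^2) = sqrt(24.01 + 289) = sqrt(313.01) = 17.6921

|z| = 17.6921


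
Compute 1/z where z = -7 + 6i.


|z|^2 = 49+36 = 85
1/z = (-7 - 6i)/85

1/z = -0.0824 - 0.0706i


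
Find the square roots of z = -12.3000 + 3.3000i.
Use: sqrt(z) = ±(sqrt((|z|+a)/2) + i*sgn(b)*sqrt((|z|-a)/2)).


|z| = sqrt(151.29+10.89) = 12.7350
sqrt((|z|+a)/2) = sqrt((12.7350+(-12.3))/2) = sqrt(0.2175) = 0.4664
sqrt((|z|-a)/2) = sqrt((12.7350-(-12.3))/2) = sqrt(12.5175) = 3.5380

±(0.4664 + 3.5380i) i.e. 0.4664 + 3.5380i and -0.4664 - 3.5380i


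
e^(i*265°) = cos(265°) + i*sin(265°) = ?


cos(265°) = -0.0872
sin(265°) = -0.9962

e^(i*265°) = -0.0872 - 0.9962i


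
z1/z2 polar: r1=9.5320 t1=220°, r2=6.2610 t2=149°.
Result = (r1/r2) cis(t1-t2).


r = 9.5320 / 6.2610 = 1.5224
theta = 220° - 149° = 71° = 71° (mod 360)

1.5224 cis(71°)


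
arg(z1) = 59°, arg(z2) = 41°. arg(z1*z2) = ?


arg(z1*z2) = 59° + 41° = 100°
Normalized to (-180°, 180°]: 100°

100°


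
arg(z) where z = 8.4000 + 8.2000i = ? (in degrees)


Re = 8.4, Im = 8.2
arg = atan2(8.2, 8.4) = 44.3097 degrees

arg(z) = 44.3097 degrees


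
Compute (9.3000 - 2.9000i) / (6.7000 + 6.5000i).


Conjugate of z2 = 6.7000 - 6.5000i
Numerator: (9.3000 - 2.9000i)(6.7000 - 6.5000i) = 43.4600 - 79.8800i
Denominator: 6.7^2 + 6.5^2 = 87.14
Result = (43.4600 - 79.8800i)/87.14

0.4987 - 0.9167i


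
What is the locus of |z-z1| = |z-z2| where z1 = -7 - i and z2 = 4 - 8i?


Equal distances means the locus is the perpendicular bisector of z1 and z2.
Midpoint = ((-7+4)/2, (-1+(-8))/2) = (-1.5000, -4.5000)

Perpendicular bisector through (-1.5000, -4.5000)


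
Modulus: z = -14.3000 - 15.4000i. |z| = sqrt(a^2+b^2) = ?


|z| = sqrt((-14.3)^2 + (-15.4)^2) = sqrt(204.49 + 237.16) = sqrt(441.65) = 21.0155

|z| = 21.0155


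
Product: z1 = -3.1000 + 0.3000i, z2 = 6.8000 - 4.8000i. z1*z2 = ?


Real = -3.1*6.8 - 0.3*(-4.8) = -21.08 - (-1.44) = -19.64
Imag = -3.1*(-4.8) + 6.8*0.3 = 14.88 + 2.04 = 16.92

-19.6400 + 16.9200i


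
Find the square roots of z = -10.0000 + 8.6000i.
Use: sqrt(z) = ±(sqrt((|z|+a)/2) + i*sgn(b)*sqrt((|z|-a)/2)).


|z| = sqrt(100+73.96) = 13.1894
sqrt((|z|+a)/2) = sqrt((13.1894+(-10))/2) = sqrt(1.5947) = 1.2628
sqrt((|z|-a)/2) = sqrt((13.1894-(-10))/2) = sqrt(11.5947) = 3.4051

±(1.2628 + 3.4051i) i.e. 1.2628 + 3.4051i and -1.2628 - 3.4051i


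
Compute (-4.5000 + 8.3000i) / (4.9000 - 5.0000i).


Conjugate of z2 = 4.9000 + 5.0000i
Numerator: (-4.5000 + 8.3000i)(4.9000 + 5.0000i) = -63.5500 + 18.1700i
Denominator: 4.9^2 + (-5)^2 = 49.01
Result = (-63.5500 + 18.1700i)/49.01

-1.2967 + 0.3707i


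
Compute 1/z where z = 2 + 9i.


|z|^2 = 4+81 = 85
1/z = (2 - 9i)/85

1/z = 0.0235 - 0.1059i


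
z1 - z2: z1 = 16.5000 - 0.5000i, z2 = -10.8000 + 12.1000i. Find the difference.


Real: 16.5 + 10.8 = 27.3
Imag: -0.5 - 12.1 = -12.6

27.3000 - 12.6000i


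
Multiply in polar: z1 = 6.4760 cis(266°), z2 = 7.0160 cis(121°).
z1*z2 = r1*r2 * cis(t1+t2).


r = 6.4760 * 7.0160 = 45.4356
theta = 266° + 121° = 387° = 27° (mod 360)

45.4356 cis(27°)


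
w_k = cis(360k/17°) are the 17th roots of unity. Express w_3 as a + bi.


Angle = 360*3/17 = 63.5294°
a = cos(63.5294°) = 0.4457
b = sin(63.5294°) = 0.8952

0.4457 + 0.8952i


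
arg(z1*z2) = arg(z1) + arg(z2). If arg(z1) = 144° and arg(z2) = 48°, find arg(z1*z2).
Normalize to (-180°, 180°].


arg(z1*z2) = 144° + 48° = 192°
Normalized to (-180°, 180°]: -168°

-168°


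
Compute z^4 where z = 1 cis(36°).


r^4 = 1^4 = 1
n*theta = 4*36° = 144° = 144° (mod 360)
a = 1*cos(144°) = -0.8090
b = 1*sin(144°) = 0.5878

1 cis(144°) = -0.8090 + 0.5878i


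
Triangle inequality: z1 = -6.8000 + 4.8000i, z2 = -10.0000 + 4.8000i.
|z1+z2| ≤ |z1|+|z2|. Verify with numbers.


|z1| = sqrt((-6.8)^2 + 4.8^2) = sqrt(69.28) = 8.3235
|z2| = sqrt((-10)^2 + 4.8^2) = sqrt(123.04) = 11.0923
z1+z2 = -16.8000 + 9.6000i
|z1+z2| = sqrt(374.4) = 19.3494
|z1|+|z2| = 8.3235 + 11.0923 = 19.4158

|z1+z2| = 19.3494 ≤ |z1|+|z2| = 19.4158 (verified)
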